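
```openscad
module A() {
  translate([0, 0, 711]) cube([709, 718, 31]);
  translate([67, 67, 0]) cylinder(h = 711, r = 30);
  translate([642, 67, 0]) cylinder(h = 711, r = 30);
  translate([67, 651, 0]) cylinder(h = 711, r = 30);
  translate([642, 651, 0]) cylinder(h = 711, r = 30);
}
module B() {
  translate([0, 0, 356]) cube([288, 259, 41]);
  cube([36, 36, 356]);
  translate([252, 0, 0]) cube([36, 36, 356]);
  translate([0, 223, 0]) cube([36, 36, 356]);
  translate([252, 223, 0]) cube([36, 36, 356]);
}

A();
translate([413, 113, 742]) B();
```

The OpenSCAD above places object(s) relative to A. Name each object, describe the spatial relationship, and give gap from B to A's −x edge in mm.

The stool's min-x is at 413; the table's min-x is 0; gap = 413 mm.

A is a table. B is a stool. The stool is on top of the table. The gap from the stool to the table's −x edge is 413 mm.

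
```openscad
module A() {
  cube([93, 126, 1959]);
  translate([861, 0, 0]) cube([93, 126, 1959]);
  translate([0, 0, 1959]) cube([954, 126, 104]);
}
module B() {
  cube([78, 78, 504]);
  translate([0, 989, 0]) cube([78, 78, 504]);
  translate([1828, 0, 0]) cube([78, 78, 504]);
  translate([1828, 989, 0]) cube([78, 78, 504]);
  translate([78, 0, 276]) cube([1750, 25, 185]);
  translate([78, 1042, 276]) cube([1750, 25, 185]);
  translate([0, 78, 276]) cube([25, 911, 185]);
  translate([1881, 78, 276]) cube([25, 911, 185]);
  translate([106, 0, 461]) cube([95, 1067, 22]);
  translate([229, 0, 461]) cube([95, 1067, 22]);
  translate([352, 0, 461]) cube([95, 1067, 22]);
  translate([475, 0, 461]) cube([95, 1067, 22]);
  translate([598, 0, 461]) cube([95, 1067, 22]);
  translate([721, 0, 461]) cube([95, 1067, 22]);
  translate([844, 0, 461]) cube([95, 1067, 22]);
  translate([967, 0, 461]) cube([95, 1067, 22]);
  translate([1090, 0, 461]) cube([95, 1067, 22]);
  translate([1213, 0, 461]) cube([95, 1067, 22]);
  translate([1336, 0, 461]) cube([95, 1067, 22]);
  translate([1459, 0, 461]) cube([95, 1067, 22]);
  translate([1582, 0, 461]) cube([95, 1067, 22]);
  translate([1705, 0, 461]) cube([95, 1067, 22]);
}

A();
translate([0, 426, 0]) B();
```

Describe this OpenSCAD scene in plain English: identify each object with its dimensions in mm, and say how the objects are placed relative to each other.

A is a rectangular door frame: two vertical jambs of 93×126 mm section, 1959 mm tall, with a clear opening 768 mm wide between their inner faces. A header 104 mm tall and 126 mm deep lies on top of the jambs and spans the full outside width.

B is a bed frame 1906 mm long (x) by 1067 mm wide (y). Four 78×78 mm corner posts, 504 mm tall, at the corners of the footprint. Four rails of 25 mm thickness and 185 mm height run between adjacent posts with their undersides at z = 276 mm, their outer faces flush with the outside of the frame (the two x-running rails run between the posts' inner faces; the two y-running rails run between the posts' inner faces). 14 slats, each 95 mm wide (x) and 22 mm thick, lie across the top of the two x-running rails, running the full 1067 mm width of the frame in y; the slats are evenly spaced along x between the inner faces of the end posts with equal gaps (rounded down to the nearest mm) at the −x end and between each pair — any rounding remainder accumulates at the +x end.

The bed frame is on the floor beside the door frame on its +y side.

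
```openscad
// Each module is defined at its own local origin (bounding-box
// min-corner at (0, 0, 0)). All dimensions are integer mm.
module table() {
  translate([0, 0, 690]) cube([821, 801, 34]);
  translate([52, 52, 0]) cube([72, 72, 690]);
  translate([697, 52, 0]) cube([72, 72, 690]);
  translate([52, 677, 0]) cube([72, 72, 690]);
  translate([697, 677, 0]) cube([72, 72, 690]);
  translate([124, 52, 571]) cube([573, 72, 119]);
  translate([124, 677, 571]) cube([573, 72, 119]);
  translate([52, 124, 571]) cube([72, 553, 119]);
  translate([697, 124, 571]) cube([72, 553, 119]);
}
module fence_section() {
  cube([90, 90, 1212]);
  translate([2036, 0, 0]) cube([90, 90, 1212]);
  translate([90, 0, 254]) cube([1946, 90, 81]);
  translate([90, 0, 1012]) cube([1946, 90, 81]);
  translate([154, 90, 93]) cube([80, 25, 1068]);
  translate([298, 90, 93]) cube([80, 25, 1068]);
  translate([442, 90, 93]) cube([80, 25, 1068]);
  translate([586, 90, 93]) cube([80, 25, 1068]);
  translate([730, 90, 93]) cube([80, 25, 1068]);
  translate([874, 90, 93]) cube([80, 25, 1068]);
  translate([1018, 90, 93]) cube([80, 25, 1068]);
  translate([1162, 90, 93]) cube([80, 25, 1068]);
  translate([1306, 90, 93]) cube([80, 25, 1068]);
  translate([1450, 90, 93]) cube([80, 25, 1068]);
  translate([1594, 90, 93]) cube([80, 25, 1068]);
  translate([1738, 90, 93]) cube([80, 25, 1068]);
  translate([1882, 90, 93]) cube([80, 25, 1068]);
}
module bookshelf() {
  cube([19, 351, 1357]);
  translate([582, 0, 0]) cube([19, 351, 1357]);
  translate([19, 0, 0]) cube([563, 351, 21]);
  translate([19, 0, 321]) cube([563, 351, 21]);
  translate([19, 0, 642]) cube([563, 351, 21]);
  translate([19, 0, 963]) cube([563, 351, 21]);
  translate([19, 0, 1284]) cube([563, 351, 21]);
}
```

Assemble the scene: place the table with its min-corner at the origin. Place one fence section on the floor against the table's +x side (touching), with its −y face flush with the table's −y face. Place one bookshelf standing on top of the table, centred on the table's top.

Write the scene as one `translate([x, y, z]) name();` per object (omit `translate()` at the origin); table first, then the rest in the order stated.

table();
translate([821, 0, 0]) fence_section();
translate([110, 225, 724]) bookshelf();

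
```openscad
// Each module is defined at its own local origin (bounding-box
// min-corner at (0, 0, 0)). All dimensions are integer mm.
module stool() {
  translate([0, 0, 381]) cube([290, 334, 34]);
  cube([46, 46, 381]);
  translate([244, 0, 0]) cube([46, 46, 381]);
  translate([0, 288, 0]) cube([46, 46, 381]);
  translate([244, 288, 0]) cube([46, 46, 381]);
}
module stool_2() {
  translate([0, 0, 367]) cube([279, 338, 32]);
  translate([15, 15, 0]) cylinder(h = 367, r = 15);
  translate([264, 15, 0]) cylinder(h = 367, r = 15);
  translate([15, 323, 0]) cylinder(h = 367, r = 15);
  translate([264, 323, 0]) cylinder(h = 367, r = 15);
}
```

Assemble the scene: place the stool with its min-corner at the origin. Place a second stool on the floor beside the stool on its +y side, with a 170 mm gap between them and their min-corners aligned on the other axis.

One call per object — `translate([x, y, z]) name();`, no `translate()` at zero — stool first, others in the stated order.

stool();
translate([0, 504, 0]) stool_2();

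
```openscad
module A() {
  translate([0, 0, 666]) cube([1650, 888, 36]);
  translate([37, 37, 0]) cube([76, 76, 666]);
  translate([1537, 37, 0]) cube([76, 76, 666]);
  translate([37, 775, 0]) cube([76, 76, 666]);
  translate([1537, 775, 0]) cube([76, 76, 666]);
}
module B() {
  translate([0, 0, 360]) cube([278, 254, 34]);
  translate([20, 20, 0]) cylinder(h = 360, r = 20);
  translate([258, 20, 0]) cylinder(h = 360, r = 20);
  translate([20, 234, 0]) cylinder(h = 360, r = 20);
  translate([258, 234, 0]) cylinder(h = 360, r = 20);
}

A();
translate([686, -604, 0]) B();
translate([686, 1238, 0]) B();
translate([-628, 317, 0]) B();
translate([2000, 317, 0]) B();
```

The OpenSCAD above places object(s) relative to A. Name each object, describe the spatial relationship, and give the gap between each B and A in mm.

A is a table. B is a stool. Four stools sit around the table at the −y, +y, −x, +x sides. The gap between each stool and the table is 350 mm.

Each stool's nearest face is 350 mm from the table's bounding box.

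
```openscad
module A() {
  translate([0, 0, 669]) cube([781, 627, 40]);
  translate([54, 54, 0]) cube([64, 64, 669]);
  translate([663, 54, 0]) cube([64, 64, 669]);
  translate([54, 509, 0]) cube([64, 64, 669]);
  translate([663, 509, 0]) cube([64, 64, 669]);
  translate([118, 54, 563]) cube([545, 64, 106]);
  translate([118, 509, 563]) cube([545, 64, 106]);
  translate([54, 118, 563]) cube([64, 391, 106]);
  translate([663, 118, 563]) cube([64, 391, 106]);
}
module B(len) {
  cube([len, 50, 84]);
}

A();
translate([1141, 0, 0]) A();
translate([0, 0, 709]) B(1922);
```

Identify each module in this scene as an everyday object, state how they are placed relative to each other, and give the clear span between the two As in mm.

Second table starts at x = 1141; first ends at x = 781; clear span = 1141 − 781 = 360 mm.

A is a table. B is a beam. A beam spans the tops of two tables. The clear span between the two tables is 360 mm.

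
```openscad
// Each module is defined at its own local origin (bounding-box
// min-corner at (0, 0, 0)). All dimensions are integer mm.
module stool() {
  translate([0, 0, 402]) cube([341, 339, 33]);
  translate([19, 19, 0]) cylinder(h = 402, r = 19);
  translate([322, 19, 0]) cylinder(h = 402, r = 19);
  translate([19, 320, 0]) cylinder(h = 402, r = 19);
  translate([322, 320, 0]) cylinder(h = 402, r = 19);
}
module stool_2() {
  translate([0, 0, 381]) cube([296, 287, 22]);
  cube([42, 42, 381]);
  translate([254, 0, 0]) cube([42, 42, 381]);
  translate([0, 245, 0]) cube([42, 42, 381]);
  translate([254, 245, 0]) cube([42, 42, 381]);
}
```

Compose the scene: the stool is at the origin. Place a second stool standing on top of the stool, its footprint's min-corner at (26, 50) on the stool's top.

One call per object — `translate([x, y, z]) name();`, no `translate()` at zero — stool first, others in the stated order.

stool();
translate([26, 50, 435]) stool_2();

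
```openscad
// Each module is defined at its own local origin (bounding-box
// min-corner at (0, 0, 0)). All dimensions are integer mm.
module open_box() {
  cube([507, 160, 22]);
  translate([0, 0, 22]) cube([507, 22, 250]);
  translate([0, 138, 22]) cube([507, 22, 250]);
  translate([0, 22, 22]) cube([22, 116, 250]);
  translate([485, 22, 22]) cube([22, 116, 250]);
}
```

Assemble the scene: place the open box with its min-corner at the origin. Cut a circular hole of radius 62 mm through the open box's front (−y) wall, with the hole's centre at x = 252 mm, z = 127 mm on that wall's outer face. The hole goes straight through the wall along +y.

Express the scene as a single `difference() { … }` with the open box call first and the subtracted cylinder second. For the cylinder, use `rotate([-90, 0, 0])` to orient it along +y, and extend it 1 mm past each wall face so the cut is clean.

difference() {
  open_box();
  translate([252, -1, 127]) rotate([-90, 0, 0]) cylinder(h = 24, r = 62);
}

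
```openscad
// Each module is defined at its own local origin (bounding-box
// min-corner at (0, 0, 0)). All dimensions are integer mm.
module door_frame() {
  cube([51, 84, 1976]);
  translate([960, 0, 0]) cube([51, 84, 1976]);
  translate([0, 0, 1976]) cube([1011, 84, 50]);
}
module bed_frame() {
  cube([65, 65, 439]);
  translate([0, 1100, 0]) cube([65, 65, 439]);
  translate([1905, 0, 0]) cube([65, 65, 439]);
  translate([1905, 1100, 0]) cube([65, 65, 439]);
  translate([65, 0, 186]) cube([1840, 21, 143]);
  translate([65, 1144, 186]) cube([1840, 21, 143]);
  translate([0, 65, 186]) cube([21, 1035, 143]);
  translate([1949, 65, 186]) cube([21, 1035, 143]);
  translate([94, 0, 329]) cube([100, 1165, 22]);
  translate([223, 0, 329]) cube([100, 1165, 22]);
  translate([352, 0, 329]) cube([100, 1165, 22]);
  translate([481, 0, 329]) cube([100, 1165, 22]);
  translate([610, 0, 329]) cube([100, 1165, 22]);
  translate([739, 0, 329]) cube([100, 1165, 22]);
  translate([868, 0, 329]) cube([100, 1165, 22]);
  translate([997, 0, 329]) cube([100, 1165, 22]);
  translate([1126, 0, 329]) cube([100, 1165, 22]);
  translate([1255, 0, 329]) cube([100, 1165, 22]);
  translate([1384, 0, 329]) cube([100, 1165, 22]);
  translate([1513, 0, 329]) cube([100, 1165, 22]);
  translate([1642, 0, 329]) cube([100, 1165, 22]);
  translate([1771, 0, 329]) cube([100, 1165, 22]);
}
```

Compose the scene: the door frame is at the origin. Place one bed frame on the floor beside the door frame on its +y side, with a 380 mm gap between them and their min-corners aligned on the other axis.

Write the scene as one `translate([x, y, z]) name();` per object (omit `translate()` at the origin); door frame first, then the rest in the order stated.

door_frame();
translate([0, 464, 0]) bed_frame();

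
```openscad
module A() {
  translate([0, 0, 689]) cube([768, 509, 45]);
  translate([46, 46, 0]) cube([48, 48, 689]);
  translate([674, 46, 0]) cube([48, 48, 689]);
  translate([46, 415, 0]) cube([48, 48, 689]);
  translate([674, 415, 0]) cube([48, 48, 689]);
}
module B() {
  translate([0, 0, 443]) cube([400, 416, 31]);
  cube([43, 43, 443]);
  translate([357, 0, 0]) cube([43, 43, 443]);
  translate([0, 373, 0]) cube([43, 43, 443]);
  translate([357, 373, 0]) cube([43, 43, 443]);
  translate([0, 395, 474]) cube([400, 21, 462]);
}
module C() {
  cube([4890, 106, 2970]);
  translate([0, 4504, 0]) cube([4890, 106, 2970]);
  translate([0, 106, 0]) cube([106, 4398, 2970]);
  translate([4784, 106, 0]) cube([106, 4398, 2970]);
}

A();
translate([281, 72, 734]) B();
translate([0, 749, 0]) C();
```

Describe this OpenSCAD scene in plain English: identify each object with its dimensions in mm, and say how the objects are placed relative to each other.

A is a table: top 768 mm (x) × 509 mm (y), 45 mm thick, upper face at z = 734 mm, on four 48×48 mm square legs, each inset 46 mm from the nearest pair of top edges, running from z = 0 to the bottom of the top.

B is a chair: 400×416 mm seat, 31 mm thick, top at z = 474 mm, on four 43 mm square corner legs flush with the seat edges. A 21 mm thick backrest slab spans the full seat width, extending 462 mm above the seat top, its back face flush with the seat's +y edge.

C is a box-shaped house frame (walls only): outside footprint 4890×4610 mm, wall height 2970 mm, wall thickness 106 mm. The two y-facing walls run the full x-width; the two x-facing walls fit between the inner faces of the y-facing walls.

The chair is on top of the table. The house frame is on the floor beside the table on its +y side.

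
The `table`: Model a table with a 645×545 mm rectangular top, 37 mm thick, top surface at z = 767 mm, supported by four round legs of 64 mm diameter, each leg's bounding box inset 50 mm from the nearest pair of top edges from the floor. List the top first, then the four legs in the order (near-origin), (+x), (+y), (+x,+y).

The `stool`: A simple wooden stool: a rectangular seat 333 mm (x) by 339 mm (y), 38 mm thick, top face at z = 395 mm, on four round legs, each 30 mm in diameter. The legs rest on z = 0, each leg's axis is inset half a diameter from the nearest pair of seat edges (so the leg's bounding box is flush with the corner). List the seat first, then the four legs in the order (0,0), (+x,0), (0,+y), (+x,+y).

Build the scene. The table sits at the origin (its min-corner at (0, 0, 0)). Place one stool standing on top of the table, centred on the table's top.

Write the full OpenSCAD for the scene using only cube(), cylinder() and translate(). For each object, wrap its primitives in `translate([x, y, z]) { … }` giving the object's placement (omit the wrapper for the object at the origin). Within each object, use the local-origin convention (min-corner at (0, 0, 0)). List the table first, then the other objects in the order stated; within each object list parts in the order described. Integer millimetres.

translate([0, 0, 730]) cube([645, 545, 37]);
translate([82, 82, 0]) cylinder(h = 730, r = 32);
translate([563, 82, 0]) cylinder(h = 730, r = 32);
translate([82, 463, 0]) cylinder(h = 730, r = 32);
translate([563, 463, 0]) cylinder(h = 730, r = 32);
translate([156, 103, 767]) {
  translate([0, 0, 357]) cube([333, 339, 38]);
  translate([15, 15, 0]) cylinder(h = 357, r = 15);
  translate([318, 15, 0]) cylinder(h = 357, r = 15);
  translate([15, 324, 0]) cylinder(h = 357, r = 15);
  translate([318, 324, 0]) cylinder(h = 357, r = 15);
}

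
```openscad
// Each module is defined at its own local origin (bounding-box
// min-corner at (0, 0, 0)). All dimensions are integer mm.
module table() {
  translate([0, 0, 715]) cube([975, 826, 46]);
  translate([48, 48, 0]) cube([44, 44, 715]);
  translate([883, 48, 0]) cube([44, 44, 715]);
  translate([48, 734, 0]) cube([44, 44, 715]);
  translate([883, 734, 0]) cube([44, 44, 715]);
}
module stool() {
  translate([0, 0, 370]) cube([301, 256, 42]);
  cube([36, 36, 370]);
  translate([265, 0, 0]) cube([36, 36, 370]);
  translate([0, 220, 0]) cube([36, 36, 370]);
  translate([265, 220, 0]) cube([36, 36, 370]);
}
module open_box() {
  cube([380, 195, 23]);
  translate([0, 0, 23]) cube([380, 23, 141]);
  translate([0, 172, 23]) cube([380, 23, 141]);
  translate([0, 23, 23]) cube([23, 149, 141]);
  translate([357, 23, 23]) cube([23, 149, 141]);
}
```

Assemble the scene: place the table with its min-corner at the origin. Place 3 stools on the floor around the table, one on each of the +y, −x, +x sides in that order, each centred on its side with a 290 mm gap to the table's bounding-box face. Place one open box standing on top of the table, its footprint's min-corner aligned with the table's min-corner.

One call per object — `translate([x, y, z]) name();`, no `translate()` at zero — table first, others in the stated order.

table();
translate([337, 1116, 0]) stool();
translate([-591, 285, 0]) stool();
translate([1265, 285, 0]) stool();
translate([0, 0, 761]) open_box();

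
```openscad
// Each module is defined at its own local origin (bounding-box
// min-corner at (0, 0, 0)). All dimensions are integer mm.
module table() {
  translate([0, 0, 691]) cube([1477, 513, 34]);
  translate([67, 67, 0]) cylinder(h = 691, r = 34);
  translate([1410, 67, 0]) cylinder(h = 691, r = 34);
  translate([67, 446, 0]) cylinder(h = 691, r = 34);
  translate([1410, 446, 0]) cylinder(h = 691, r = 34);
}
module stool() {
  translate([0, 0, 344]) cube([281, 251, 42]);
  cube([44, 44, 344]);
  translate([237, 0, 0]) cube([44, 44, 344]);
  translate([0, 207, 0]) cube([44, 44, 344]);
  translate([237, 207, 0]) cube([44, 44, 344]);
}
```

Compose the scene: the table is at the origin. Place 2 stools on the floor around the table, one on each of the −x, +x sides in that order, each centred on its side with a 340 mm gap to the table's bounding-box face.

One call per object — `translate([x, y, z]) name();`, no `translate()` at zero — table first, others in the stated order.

table();
translate([-621, 131, 0]) stool();
translate([1817, 131, 0]) stool();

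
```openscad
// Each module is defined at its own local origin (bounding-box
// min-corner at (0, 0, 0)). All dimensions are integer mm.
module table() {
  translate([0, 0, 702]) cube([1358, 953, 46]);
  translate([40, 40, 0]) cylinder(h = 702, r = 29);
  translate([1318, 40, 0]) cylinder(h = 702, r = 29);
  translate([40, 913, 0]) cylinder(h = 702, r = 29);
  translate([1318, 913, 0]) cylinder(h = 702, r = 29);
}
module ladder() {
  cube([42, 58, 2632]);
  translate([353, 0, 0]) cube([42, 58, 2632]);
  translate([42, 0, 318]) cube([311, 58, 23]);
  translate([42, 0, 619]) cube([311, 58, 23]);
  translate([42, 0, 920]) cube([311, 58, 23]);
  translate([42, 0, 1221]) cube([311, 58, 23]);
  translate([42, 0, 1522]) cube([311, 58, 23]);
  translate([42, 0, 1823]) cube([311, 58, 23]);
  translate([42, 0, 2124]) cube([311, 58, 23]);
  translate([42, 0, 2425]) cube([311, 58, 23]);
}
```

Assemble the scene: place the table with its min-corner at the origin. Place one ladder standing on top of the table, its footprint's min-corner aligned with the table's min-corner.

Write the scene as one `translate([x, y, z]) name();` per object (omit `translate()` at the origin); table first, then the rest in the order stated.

table();
translate([0, 0, 748]) ladder();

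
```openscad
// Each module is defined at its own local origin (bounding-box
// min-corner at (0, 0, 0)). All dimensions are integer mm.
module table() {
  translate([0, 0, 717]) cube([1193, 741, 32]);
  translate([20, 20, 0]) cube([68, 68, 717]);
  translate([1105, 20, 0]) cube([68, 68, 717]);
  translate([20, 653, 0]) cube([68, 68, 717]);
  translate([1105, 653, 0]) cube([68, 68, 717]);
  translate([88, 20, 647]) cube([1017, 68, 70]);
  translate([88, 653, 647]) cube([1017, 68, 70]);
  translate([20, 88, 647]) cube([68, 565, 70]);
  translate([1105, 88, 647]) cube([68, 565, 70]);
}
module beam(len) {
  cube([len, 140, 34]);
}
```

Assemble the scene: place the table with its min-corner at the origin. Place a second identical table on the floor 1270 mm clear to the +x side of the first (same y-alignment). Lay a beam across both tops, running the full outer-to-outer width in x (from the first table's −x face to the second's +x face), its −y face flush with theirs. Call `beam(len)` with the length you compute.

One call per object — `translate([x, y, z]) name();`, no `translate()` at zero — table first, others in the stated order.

table();
translate([2463, 0, 0]) table();
translate([0, 0, 749]) beam(3656);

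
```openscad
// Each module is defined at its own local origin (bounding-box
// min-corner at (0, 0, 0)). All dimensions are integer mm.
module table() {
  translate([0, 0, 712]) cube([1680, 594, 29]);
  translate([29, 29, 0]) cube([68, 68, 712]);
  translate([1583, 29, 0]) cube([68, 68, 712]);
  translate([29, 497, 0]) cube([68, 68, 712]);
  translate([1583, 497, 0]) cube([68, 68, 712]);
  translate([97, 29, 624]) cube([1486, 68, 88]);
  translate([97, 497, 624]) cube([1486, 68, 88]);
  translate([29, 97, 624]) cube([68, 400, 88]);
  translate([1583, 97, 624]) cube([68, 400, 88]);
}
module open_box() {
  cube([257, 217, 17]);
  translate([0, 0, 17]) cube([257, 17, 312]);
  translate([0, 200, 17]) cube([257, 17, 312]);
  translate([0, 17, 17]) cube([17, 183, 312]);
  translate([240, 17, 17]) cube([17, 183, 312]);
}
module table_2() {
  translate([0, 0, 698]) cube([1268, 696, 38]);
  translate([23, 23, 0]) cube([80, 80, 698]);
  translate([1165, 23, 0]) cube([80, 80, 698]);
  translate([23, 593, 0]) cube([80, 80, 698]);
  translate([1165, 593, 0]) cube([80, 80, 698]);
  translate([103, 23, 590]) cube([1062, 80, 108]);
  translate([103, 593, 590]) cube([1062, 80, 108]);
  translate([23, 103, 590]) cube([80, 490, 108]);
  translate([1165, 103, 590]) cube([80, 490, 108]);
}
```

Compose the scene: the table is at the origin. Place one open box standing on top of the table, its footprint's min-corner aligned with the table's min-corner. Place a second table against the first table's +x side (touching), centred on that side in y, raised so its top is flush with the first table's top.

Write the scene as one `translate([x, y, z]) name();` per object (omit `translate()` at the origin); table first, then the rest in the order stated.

table();
translate([0, 0, 741]) open_box();
translate([1680, -51, 5]) table_2();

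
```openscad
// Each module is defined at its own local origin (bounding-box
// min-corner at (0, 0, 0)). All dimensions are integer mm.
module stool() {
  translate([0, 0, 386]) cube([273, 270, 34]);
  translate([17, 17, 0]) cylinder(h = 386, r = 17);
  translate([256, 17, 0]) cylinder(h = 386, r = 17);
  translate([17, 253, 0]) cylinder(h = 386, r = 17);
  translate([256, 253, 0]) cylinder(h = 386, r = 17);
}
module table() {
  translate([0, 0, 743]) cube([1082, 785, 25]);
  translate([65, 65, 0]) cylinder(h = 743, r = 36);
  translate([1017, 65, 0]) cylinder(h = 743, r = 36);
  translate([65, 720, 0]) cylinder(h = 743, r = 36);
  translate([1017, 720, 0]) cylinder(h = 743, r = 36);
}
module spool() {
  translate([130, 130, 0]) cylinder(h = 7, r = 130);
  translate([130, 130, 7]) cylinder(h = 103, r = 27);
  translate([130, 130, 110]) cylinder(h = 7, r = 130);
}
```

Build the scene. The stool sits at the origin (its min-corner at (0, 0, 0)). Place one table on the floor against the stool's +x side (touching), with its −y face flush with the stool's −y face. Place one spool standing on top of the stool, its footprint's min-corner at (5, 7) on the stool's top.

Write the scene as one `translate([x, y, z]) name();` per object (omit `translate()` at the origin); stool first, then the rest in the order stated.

stool();
translate([273, 0, 0]) table();
translate([5, 7, 420]) spool();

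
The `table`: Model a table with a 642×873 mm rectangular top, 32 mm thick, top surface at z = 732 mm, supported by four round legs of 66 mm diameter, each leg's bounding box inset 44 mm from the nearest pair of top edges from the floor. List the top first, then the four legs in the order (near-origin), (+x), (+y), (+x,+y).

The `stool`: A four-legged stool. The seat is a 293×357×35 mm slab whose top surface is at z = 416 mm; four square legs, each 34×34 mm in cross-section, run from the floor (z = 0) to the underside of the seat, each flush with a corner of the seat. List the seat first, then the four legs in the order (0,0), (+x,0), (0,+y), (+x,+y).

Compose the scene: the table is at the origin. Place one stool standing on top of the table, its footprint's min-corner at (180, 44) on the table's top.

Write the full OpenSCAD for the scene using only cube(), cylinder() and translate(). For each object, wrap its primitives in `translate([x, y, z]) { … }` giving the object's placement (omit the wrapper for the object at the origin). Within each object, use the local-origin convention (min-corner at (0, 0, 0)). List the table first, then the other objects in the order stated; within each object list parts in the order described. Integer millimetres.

translate([0, 0, 700]) cube([642, 873, 32]);
translate([77, 77, 0]) cylinder(h = 700, r = 33);
translate([565, 77, 0]) cylinder(h = 700, r = 33);
translate([77, 796, 0]) cylinder(h = 700, r = 33);
translate([565, 796, 0]) cylinder(h = 700, r = 33);
translate([180, 44, 732]) {
  translate([0, 0, 381]) cube([293, 357, 35]);
  cube([34, 34, 381]);
  translate([259, 0, 0]) cube([34, 34, 381]);
  translate([0, 323, 0]) cube([34, 34, 381]);
  translate([259, 323, 0]) cube([34, 34, 381]);
}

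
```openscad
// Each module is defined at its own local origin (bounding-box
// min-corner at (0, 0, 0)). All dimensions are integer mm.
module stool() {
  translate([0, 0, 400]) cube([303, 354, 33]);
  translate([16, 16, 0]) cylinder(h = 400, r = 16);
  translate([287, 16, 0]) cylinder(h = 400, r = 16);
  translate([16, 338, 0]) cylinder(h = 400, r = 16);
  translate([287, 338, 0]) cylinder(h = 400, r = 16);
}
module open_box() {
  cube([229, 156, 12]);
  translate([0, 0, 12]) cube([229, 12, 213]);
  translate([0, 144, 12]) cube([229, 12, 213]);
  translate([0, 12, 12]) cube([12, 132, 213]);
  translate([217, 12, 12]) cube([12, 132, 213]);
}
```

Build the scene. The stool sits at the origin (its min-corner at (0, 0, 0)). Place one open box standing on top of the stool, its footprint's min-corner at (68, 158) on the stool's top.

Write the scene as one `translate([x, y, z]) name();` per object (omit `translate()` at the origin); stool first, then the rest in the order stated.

stool();
translate([68, 158, 433]) open_box();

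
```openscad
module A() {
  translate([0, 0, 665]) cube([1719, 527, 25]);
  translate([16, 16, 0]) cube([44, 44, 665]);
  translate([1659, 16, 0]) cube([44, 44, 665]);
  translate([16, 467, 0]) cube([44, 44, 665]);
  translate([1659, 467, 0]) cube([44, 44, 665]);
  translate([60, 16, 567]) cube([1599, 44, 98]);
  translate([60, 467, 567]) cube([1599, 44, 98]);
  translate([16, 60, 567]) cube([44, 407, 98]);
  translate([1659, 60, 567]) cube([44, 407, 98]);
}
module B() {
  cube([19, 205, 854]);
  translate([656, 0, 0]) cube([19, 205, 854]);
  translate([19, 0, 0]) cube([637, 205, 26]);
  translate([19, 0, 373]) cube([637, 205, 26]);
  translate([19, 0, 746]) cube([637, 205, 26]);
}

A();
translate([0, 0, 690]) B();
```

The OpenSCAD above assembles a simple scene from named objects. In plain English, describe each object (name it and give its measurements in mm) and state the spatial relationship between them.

A is a table with a 1719×527 mm rectangular top, 25 mm thick, top surface at z = 690 mm, supported by four 44×44 mm square legs, each inset 16 mm from the nearest pair of top edges, running from the floor. Four apron rails, 44 mm thick and 98 mm tall, run between adjacent legs with their top edges flush with the underside of the top and their outer faces flush with the legs' outer faces.

B is an open bookshelf. Two side panels, each 19 mm thick, 205 mm deep and 854 mm tall, stand 675 mm apart (outside-to-outside). Between them sit 3 shelves, each 26 mm thick and 205 mm deep, spanning the full gap between the sides. The bottom shelf rests on the floor (its underside at z = 0) and the clear gap between one shelf's top and the next shelf's underside is 347 mm.

The bookshelf is on top of the table.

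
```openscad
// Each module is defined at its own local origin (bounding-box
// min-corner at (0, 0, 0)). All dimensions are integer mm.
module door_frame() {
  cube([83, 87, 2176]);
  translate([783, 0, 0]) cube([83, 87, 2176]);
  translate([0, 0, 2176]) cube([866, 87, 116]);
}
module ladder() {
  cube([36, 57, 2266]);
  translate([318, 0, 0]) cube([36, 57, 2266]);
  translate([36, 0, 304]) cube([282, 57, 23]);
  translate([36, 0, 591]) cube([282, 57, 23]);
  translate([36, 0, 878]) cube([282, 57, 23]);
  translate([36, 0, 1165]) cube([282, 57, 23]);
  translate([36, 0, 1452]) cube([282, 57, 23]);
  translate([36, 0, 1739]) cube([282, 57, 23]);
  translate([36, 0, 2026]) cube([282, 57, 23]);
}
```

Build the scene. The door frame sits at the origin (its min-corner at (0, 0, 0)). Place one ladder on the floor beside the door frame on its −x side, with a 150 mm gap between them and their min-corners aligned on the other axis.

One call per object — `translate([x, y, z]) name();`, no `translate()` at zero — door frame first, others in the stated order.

door_frame();
translate([-504, 0, 0]) ladder();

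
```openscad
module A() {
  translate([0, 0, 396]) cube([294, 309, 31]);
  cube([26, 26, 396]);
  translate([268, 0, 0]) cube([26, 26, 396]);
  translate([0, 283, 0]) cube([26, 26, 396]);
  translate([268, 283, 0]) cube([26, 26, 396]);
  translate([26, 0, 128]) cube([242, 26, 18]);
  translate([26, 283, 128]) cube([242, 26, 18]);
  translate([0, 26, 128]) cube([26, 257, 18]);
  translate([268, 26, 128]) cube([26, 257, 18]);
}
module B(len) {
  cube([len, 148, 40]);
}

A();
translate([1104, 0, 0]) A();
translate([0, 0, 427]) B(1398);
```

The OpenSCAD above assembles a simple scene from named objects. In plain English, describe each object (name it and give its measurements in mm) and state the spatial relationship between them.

A is a four-legged stool. The seat is 294×309 mm, 31 mm thick, top at z = 427 mm. It stands on four square legs, each 26×26 mm in cross-section, from z = 0 to the seat underside, each flush with a corner of the seat. Four stretchers, 26 mm wide and 18 mm tall, connect adjacent legs with their undersides at z = 128 mm, each running between the inner faces of the legs it joins and aligned with the legs' outer faces on the other axis.

B is a rectangular beam 1398 mm long (x), 148 mm deep (y), 40 mm thick (z).

The beam spans the tops of two stools placed 810 mm apart, resting at z = 427 mm.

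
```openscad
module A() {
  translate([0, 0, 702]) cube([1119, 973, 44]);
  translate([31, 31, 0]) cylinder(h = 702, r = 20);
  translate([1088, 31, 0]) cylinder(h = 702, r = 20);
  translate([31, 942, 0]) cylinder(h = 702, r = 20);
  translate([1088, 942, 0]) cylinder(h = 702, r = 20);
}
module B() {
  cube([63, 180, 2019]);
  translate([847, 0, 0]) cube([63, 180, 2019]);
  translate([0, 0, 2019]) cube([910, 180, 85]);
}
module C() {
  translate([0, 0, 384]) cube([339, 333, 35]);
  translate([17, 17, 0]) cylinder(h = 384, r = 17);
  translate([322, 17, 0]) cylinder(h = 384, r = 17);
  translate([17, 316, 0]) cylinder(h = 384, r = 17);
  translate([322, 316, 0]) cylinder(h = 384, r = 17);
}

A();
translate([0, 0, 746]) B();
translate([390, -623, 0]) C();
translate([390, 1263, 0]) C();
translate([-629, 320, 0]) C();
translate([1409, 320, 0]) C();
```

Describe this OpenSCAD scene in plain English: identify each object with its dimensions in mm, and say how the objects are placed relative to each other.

A is a table: top 1119 mm (x) × 973 mm (y), 44 mm thick, upper face at z = 746 mm, on four round legs of 40 mm diameter, each leg's bounding box inset 11 mm from the nearest pair of top edges, running from z = 0 to the bottom of the top.

B is a door frame. The clear opening is 784 mm wide and 2019 mm high. Two 63 mm wide jambs, 180 mm deep, stand either side of the opening from the floor to the top of the opening. A 85 mm thick head sits across the top of both jambs, spanning the full outside width of the frame.

C is a four-legged stool. The seat is a 339×333×35 mm slab whose top surface is at z = 419 mm; four round legs, each 34 mm in diameter, run from the floor (z = 0) to the underside of the seat, each leg's axis is inset half a diameter from the nearest pair of seat edges (so the leg's bounding box is flush with the corner).

The door frame is on top of the table. Four stools sit around the table at the −y, +y, −x, +x sides.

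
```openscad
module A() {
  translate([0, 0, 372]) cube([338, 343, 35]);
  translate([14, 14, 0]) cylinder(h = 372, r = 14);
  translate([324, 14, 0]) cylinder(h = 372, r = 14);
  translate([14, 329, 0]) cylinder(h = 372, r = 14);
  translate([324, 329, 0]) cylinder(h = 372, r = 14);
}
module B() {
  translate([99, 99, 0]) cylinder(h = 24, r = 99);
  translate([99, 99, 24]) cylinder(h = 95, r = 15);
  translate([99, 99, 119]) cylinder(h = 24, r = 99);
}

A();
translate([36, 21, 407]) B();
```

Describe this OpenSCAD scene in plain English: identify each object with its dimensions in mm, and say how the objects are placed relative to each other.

A is a four-legged stool. The seat is a 338×343×35 mm slab whose top surface is at z = 407 mm; four round legs, each 28 mm in diameter, run from the floor (z = 0) to the underside of the seat, each leg's axis is inset half a diameter from the nearest pair of seat edges (so the leg's bounding box is flush with the corner).

B is a spool: two coaxial disc flanges of radius 99 mm and thickness 24 mm, joined by a core cylinder of radius 15 mm and height 95 mm. The lower flange rests on z = 0 and the three cylinders share a vertical axis.

The spool is on top of the stool.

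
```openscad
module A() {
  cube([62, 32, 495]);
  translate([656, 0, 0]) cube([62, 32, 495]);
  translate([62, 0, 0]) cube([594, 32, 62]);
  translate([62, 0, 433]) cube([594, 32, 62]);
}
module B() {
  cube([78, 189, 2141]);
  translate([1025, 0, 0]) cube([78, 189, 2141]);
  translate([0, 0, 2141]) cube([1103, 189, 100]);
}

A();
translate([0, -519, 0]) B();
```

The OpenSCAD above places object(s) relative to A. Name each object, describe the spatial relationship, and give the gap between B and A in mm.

A is a picture frame. B is a door frame. The door frame is on the floor beside the picture frame on its −y side. The gap between the door frame and the picture frame is 330 mm.

The door frame's nearest face is 330 mm from the picture frame's −y face.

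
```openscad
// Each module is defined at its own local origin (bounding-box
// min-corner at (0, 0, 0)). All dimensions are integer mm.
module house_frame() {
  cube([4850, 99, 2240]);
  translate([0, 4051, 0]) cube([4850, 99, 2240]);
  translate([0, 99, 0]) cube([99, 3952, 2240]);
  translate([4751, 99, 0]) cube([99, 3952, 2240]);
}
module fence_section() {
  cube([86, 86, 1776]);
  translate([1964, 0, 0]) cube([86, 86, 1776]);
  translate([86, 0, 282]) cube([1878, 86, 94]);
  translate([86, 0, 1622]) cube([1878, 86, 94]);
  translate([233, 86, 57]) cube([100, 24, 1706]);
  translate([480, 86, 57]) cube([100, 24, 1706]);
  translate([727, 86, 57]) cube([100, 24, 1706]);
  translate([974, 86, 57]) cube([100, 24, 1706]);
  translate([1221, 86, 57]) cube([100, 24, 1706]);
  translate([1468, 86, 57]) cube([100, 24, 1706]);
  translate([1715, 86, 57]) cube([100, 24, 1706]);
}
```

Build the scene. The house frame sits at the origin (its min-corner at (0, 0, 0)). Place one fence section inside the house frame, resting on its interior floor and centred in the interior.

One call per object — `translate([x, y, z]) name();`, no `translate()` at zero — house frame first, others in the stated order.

house_frame();
translate([1400, 2020, 0]) fence_section();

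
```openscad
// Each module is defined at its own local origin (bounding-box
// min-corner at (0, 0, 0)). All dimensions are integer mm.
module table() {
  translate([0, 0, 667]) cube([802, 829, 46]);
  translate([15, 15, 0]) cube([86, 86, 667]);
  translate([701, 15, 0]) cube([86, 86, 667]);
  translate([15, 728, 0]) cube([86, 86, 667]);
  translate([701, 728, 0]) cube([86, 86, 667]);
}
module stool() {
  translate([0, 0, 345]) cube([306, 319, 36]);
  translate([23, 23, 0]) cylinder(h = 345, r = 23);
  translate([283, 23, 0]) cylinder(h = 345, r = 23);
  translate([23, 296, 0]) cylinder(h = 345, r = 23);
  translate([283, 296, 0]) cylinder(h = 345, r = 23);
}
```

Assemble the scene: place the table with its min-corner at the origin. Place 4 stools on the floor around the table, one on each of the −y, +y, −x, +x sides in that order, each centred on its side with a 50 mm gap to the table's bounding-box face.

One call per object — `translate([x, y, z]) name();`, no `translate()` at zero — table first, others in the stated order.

table();
translate([248, -369, 0]) stool();
translate([248, 879, 0]) stool();
translate([-356, 255, 0]) stool();
translate([852, 255, 0]) stool();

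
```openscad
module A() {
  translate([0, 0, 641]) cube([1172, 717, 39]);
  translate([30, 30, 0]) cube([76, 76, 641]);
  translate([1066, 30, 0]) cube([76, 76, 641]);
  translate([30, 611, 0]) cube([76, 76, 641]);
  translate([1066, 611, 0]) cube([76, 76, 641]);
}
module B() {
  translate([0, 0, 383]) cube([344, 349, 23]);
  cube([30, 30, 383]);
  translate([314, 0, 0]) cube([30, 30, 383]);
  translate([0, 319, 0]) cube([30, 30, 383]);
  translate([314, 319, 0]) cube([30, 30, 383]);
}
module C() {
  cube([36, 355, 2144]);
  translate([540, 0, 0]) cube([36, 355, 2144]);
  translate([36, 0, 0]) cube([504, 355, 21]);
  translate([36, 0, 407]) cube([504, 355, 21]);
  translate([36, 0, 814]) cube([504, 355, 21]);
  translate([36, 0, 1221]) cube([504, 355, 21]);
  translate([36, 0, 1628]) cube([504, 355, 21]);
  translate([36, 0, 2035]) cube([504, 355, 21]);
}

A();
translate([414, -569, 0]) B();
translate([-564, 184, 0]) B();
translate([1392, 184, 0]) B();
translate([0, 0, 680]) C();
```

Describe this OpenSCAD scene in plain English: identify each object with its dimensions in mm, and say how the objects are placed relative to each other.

A is a table with a 1172×717 mm rectangular top, 39 mm thick, top surface at z = 680 mm, supported by four 76×76 mm square legs, each inset 30 mm from the nearest pair of top edges, running from the floor.

B is a simple wooden stool: a rectangular seat 344 mm (x) by 349 mm (y), 23 mm thick, top face at z = 406 mm, on four square legs, each 30×30 mm in cross-section. The legs rest on z = 0, each flush with a corner of the seat.

C is a bookshelf 576 mm wide overall, 355 mm deep and 2144 mm tall. The two sides are 36 mm thick vertical panels. 6 horizontal shelves of 21 mm thickness span between the inner faces of the sides; the lowest shelf sits on the floor and shelves are stacked with a clear vertical gap of 386 mm between each pair.

Three stools sit around the table at the −y, −x, +x sides. The bookshelf is on top of the table.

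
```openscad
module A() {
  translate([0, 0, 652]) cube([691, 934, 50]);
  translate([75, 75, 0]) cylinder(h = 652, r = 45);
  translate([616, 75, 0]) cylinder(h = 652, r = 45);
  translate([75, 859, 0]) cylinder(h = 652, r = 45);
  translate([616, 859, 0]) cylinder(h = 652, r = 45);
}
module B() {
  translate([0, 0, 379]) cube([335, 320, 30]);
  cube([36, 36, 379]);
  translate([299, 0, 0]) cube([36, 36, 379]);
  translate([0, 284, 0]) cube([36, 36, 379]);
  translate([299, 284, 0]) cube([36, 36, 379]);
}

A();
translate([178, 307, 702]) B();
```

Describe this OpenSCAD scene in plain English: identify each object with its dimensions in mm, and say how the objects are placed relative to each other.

A is a table with a 691×934 mm rectangular top, 50 mm thick, top surface at z = 702 mm, supported by four round legs of 90 mm diameter, each leg's bounding box inset 30 mm from the nearest pair of top edges, running from the floor.

B is a four-legged stool. The seat is a 335×320×30 mm slab whose top surface is at z = 409 mm; four square legs, each 36×36 mm in cross-section, run from the floor (z = 0) to the underside of the seat, each flush with a corner of the seat.

The stool is on top of the table, centred.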